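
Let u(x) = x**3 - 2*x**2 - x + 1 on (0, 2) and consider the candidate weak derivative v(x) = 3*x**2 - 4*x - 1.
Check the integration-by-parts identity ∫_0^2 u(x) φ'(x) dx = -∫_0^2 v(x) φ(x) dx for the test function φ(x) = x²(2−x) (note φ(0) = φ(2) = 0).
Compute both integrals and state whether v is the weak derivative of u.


LHS = 4/3, RHS = 4/3. Yes, v = u' weakly.

u(x) = x**3 - 2*x**2 - x + 1, classical derivative u'(x) = 3*x**2 - 4*x - 1.
φ(x) = x²(2−x), so φ'(x) = x*(4 - 3*x).
Note φ(0) = φ(2) = 0, so the boundary term u·φ vanishes.
LHS = ∫_0^2 u(x) φ'(x) dx = ∫_0^2 (-3*x^5 + 10*x^4 - 5*x^3 - 7*x^2 + 4*x) dx. Term by term:
  ∫_0^2 -3*x^5 dx = -32;  ∫_0^2 10*x^4 dx = 64;  ∫_0^2 -5*x^3 dx = -20;
  ∫_0^2 -7*x^2 dx = -56/3;  ∫_0^2 4*x dx = 8.
Sum: -32 + 64 − 20 − 56/3 + 8 = 4/3.
So LHS = 4/3.
∫_0^2 v(x) φ(x) dx = ∫_0^2 (-3*x^5 + 10*x^4 - 7*x^3 - 2*x^2) dx. Term by term:
  ∫_0^2 -3*x^5 dx = -32;  ∫_0^2 10*x^4 dx = 64;  ∫_0^2 -7*x^3 dx = -28;
  ∫_0^2 -2*x^2 dx = -16/3.
Sum: -32 + 64 − 28 − 16/3 = -4/3.
So RHS = -∫_0^2 v(x) φ(x) dx = 4/3.
LHS = RHS, so the identity holds for this test φ.
Moreover u is smooth here and v(x) = u'(x) = 3*x**2 - 4*x - 1 pointwise, so the identity holds for every test function. Hence v is the weak derivative of u.


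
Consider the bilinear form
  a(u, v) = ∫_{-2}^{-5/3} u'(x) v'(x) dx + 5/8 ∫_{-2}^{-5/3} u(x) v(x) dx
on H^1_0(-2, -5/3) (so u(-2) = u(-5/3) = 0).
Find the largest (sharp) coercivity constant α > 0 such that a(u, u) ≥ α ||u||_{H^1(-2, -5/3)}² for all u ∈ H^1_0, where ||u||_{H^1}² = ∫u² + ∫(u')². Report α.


α = (5 + 72*π^2)/(8*(1 + 9*π^2))

Coercivity of a(·,·) on H^1_0(-2, -5/3) means a(u, u) ≥ α ||u||_{H^1}² for every u ∈ H^1_0.
The interval has length L = 1/3, and Poincaré/coercivity depend only on L. Here a(u, u) = ∫(u')² + (5/8)·∫u².
Here 0 < c = 5/8 < 1. The condition a(u,u) ≥ α||u||_{H^1}² reads (1−α)∫(u')² ≥ (α−c)∫u². Any admissible α is ≤ 1 (rapidly oscillating u have ∫u²/∫(u')² → 0), and α = 1 would force 0 ≥ (1−c)∫u², impossible since c < 1; so 1−α > 0. By the sharp Poincaré inequality on H^1_0 of an interval of length L, ∫(u')² ≥ (π/L)²∫u² with equality for the first sine mode sin(π(x−x₀)/L) (x₀ the left endpoint), so the inequality holds for all u iff (1−α)(π/L)² ≥ α − c, i.e. α ≤ ((π/L)² + c)/((π/L)² + 1) = (1 + c(L/π)²)/(1 + (L/π)²). With (π/L)² = 9*π^2 and c = 5/8, the largest admissible constant is α = ((π/L)² + c)/((π/L)² + 1).
Simplifying, α = (5 + 72*π^2)/(8*(1 + 9*π^2)).


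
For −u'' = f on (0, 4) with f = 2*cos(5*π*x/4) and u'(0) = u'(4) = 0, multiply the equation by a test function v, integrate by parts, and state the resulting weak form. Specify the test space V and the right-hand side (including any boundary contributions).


V = H^1(0, 4) (no boundary constraint on v; u is determined up to an additive constant); weak form: ∫_0^4 u'v' dx = ∫_0^4 (2*cos(5*π*x/4)) v dx for all v ∈ V.

Multiply both sides by a test function v and integrate from 0 to 4:
  ∫_0^4 −u''(x) v(x) dx = ∫_0^4 f(x) v(x) dx.
Integrate the LHS by parts once:
  ∫_0^4 −u'' v dx = −[u'(x) v(x)]_0^4 + ∫_0^4 u'(x) v'(x) dx.
Thus ∫_0^4 u'(x) v'(x) dx = ∫_0^4 f(x) v(x) dx + [u'(x) v(x)]_0^4.
Choose V so that boundary terms are either known or forced to vanish.
u has homogeneous Neumann: u'(0) = u'(4) = 0. So [u' v]_0^4 = 0·v(4) − 0·v(0) = 0 for any v; take V = H^1(0, 4).
Weak formulation: find u (satisfying any essential BC) such that ∫_0^4 u'(x) v'(x) dx = ∫_0^4 f v dx for all v ∈ V (homogeneous Neumann, so boundary terms vanish).
Substituting f(x) = 2*cos(5*π*x/4), the right-hand side is ∫_0^4 (2*cos(5*π*x/4)) v dx.
Compatibility check (pure Neumann): taking v ≡ 1 ∈ V gives 0 = ∫_0^4 f dx + (0) − (0), i.e. ∫_0^4 f dx must equal u'(0) − u'(4) = 0. Indeed ∫_0^4 (2*cos(5*π*x/4)) dx = 0, so the data are compatible. The solution is then unique only up to an additive constant (fix it e.g. by requiring ∫_0^4 u dx = 0).


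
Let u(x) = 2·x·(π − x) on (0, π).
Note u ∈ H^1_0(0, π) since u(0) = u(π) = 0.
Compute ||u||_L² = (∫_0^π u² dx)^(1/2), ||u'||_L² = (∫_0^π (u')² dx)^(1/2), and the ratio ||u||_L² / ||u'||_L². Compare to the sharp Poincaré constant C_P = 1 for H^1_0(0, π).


||u||_L² / ||u'||_L² = sqrt(10)*π/10 < C_P = 1.

u(x) = 2·x·(π − x), so u'(x) = -4*x + 2*π.
u(x) = 2·x·(π − x) vanishes at x = 0 and x = π, so u ∈ H^1_0(0, π). Differentiate via the product rule and integrate the resulting polynomials term by term.
  ∫_0^π u² dx = ∫_0^π (4*x^4 - 8*π*x^3 + 4*π^2*x^2) dx. Term by term:
    ∫_0^π 4*x^4 dx = 4*π^5/5;  ∫_0^π -8*π*x^3 dx = -2*π^5;  ∫_0^π 4*π^2*x^2 dx = 4*π^5/3.
  Sum: 4*π^5/5 − 2*π^5 + 4*π^5/3 = 2*π^5/15.
  ∫_0^π (u')² dx = ∫_0^π (16*x^2 - 16*π*x + 4*π^2) dx. Term by term:
    ∫_0^π 16*x^2 dx = 16*π^3/3;  ∫_0^π -16*π*x dx = -8*π^3;  ∫_0^π 4*π^2 dx = 4*π^3.
  Sum: 16*π^3/3 − 8*π^3 + 4*π^3 = 4*π^3/3.
∫_0^π u² dx = 2*π^5/15, so ||u||_L² = sqrt(30)*π^(5/2)/15.
∫_0^π (u')² dx = 4*π^3/3, so ||u'||_L² = 2*sqrt(3)*π^(3/2)/3.
Ratio ||u||_L² / ||u'||_L² = sqrt(10)*π/10.
Sharp Poincaré constant on H^1_0(0, π) is C_P = L/π = 1, achieved by sin(x).
A polynomial bump cannot attain the sharp Poincaré constant (only the first sine eigenfunction does), so the ratio is strictly less than C_P, consistent with ||u||_L² ≤ C_P ||u'||_L².


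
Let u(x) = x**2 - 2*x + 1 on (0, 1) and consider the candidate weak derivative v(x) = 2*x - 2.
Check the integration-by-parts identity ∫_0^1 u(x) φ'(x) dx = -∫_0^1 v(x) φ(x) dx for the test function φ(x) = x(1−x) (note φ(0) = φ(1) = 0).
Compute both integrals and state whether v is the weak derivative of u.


LHS = 1/6, RHS = 1/6. Yes, v = u' weakly.

u(x) = x**2 - 2*x + 1, classical derivative u'(x) = 2*x - 2.
φ(x) = x(1−x), so φ'(x) = 1 - 2*x.
Note φ(0) = φ(1) = 0, so the boundary term u·φ vanishes.
LHS = ∫_0^1 u(x) φ'(x) dx = ∫_0^1 (-2*x^3 + 5*x^2 - 4*x + 1) dx. Term by term:
  ∫_0^1 -2*x^3 dx = -1/2;  ∫_0^1 5*x^2 dx = 5/3;  ∫_0^1 -4*x dx = -2;
  ∫_0^1 1 dx = 1.
Sum: -1/2 + 5/3 − 2 + 1 = 1/6.
So LHS = 1/6.
∫_0^1 v(x) φ(x) dx = ∫_0^1 (-2*x^3 + 4*x^2 - 2*x) dx. Term by term:
  ∫_0^1 -2*x^3 dx = -1/2;  ∫_0^1 4*x^2 dx = 4/3;  ∫_0^1 -2*x dx = -1.
Sum: -1/2 + 4/3 − 1 = -1/6.
So RHS = -∫_0^1 v(x) φ(x) dx = 1/6.
LHS = RHS, so the identity holds for this test φ.
Moreover u is smooth here and v(x) = u'(x) = 2*x - 2 pointwise, so the identity holds for every test function. Hence v is the weak derivative of u.


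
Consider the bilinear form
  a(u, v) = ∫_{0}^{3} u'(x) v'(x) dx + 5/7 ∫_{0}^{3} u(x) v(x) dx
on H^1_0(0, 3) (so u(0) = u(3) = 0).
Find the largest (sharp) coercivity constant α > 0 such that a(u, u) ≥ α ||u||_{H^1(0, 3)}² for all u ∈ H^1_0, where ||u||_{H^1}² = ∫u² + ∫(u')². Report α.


α = (45/7 + π^2)/(9 + π^2)

Coercivity of a(·,·) on H^1_0(0, 3) means a(u, u) ≥ α ||u||_{H^1}² for every u ∈ H^1_0.
The interval has length L = 3, and Poincaré/coercivity depend only on L. Here a(u, u) = ∫(u')² + (5/7)·∫u².
Here 0 < c = 5/7 < 1. The condition a(u,u) ≥ α||u||_{H^1}² reads (1−α)∫(u')² ≥ (α−c)∫u². Any admissible α is ≤ 1 (rapidly oscillating u have ∫u²/∫(u')² → 0), and α = 1 would force 0 ≥ (1−c)∫u², impossible since c < 1; so 1−α > 0. By the sharp Poincaré inequality on H^1_0 of an interval of length L, ∫(u')² ≥ (π/L)²∫u² with equality for the first sine mode sin(π(x−x₀)/L) (x₀ the left endpoint), so the inequality holds for all u iff (1−α)(π/L)² ≥ α − c, i.e. α ≤ ((π/L)² + c)/((π/L)² + 1) = (1 + c(L/π)²)/(1 + (L/π)²). With (π/L)² = π^2/9 and c = 5/7, the largest admissible constant is α = ((π/L)² + c)/((π/L)² + 1).
Simplifying, α = (45/7 + π^2)/(9 + π^2).


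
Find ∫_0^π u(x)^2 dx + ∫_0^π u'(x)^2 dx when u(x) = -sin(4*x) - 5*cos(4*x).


||u||_{H^1(0,π)}^2 = 221*π

u'(x) = 20*sin(4*x) - 4*cos(4*x).
Expand u² and (u')² and integrate term by term on (0, π), using: for integers n ≥ 1, ∫_0^π sin²(nx) dx = ∫_0^π cos²(nx) dx = π/2; for n ≠ n', ∫_0^π sin(nx)sin(n'x) dx = ∫_0^π cos(nx)cos(n'x) dx = 0; and by product-to-sum, ∫_0^π sin(nx)cos(n'x) dx = ½∫_0^π [sin((n+n')x) + sin((n−n')x)] dx, which is 0 when n+n' is even and 2n/(n²−n'²) when n+n' is odd (it need not vanish on (0, π)).
  u² squared terms: (-1)²·∫sin(4x)² dx = 1·π/2 = π/2;  (-5)²·∫cos(4x)² dx = 25·π/2 = 25*π/2.
  u² cross terms: 2·(-1)·(-5)·∫sin(4x)·cos(4x) dx = 10·(0) = 0.
  So ∫_0^π u² dx = π/2 + 25*π/2 + 0 = 13*π.
  (u')² squared terms: (-4)²·∫cos(4x)² dx = 16·π/2 = 8*π;  (20)²·∫sin(4x)² dx = 400·π/2 = 200*π.
  (u')² cross terms: 2·(-4)·(20)·∫cos(4x)·sin(4x) dx = -160·(0) = 0.
  So ∫_0^π (u')² dx = 8*π + 200*π + 0 = 208*π.
||u||_{H^1}^2 = (13*π) + (208*π) = 221*π.


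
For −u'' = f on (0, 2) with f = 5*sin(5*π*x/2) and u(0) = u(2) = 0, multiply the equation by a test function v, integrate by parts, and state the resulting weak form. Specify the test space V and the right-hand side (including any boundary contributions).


V = H^1_0(0, 2) (so v(0) = v(2) = 0); weak form: ∫_0^2 u'v' dx = ∫_0^2 (5*sin(5*π*x/2)) v dx for all v ∈ V.

Multiply both sides by a test function v and integrate from 0 to 2:
  ∫_0^2 −u''(x) v(x) dx = ∫_0^2 f(x) v(x) dx.
Integrate the LHS by parts once:
  ∫_0^2 −u'' v dx = −[u'(x) v(x)]_0^2 + ∫_0^2 u'(x) v'(x) dx.
Thus ∫_0^2 u'(x) v'(x) dx = ∫_0^2 f(x) v(x) dx + [u'(x) v(x)]_0^2.
Choose V so that boundary terms are either known or forced to vanish.
u is Dirichlet: u(0) = u(2) = 0. Let V = H^1_0(0, 2); then v(0) = v(2) = 0, and [u' v]_0^2 = 0.
Weak formulation: find u (satisfying any essential BC) such that ∫_0^2 u'(x) v'(x) dx = ∫_0^2 f v dx for all v ∈ V.
Substituting f(x) = 5*sin(5*π*x/2), the right-hand side is ∫_0^2 (5*sin(5*π*x/2)) v dx.


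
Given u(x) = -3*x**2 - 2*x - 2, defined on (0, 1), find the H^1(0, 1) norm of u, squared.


||u||_{H^1}^2 = 692/15

The H^1 norm (squared) on an interval (0, L) is
  ||u||_{H^1}^2 = ∫_0^L u(x)^2 dx + ∫_0^L u'(x)^2 dx.
Compute u'(x) = -6*x - 2.
Then u(x)^2 = 9*x**4 + 12*x**3 + 16*x**2 + 8*x + 4 and u'(x)^2 = 36*x**2 + 24*x + 4.
Integrate each monomial from 0 to 1 using ∫_0^1 c·x^n dx = c·1^(n+1)/(n+1):
  ∫_0^1 u(x)^2 dx = ∫_0^1 (9*x^4 + 12*x^3 + 16*x^2 + 8*x + 4) dx. Term by term:
    ∫_0^1 9*x^4 dx = 9/5;  ∫_0^1 12*x^3 dx = 3;  ∫_0^1 16*x^2 dx = 16/3;
    ∫_0^1 8*x dx = 4;  ∫_0^1 4 dx = 4.
  Sum: 9/5 + 3 + 16/3 + 4 + 4 = 272/15.
  ∫_0^1 u'(x)^2 dx = ∫_0^1 (36*x^2 + 24*x + 4) dx. Term by term:
    ∫_0^1 36*x^2 dx = 12;  ∫_0^1 24*x dx = 12;  ∫_0^1 4 dx = 4.
  Sum: 12 + 12 + 4 = 28.
Adding: ||u||_{H^1}^2 = 272/15 + 28 = 692/15.


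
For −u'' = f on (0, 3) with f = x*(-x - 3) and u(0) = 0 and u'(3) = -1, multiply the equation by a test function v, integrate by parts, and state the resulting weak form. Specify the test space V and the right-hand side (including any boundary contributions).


V = {v ∈ H^1(0, 3) : v(0) = 0} (test functions vanish at x = 0 where u is specified); weak form: ∫_0^3 u'v' dx = ∫_0^3 (x*(-x - 3)) v dx − v(3) for all v ∈ V.

Multiply both sides by a test function v and integrate from 0 to 3:
  ∫_0^3 −u''(x) v(x) dx = ∫_0^3 f(x) v(x) dx.
Integrate the LHS by parts once:
  ∫_0^3 −u'' v dx = −[u'(x) v(x)]_0^3 + ∫_0^3 u'(x) v'(x) dx.
Thus ∫_0^3 u'(x) v'(x) dx = ∫_0^3 f(x) v(x) dx + [u'(x) v(x)]_0^3.
Choose V so that boundary terms are either known or forced to vanish.
Mixed BC: u(0) = 0 (Dirichlet) and u'(3) = -1 (Neumann). Define V = {v ∈ H^1(0, 3) : v(0) = 0}. Then [u' v]_0^3 = u'(3)·v(3) − u'(0)·0 = − v(3).
Weak formulation: find u (satisfying any essential BC) such that ∫_0^3 u'(x) v'(x) dx = ∫_0^3 f v dx − v(3) for all v ∈ V (Dirichlet at 0 absorbed into V; Neumann datum at x = 3 contributes the boundary term).
Substituting f(x) = x*(-x - 3), the right-hand side is ∫_0^3 (x*(-x - 3)) v dx − v(3).


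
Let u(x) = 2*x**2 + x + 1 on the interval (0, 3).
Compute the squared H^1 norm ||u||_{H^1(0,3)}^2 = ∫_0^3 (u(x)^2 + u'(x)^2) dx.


||u||_{H^1}^2 = 2577/5

The H^1 norm (squared) on an interval (0, L) is
  ||u||_{H^1}^2 = ∫_0^L u(x)^2 dx + ∫_0^L u'(x)^2 dx.
Compute u'(x) = 4*x + 1.
Then u(x)^2 = 4*x**4 + 4*x**3 + 5*x**2 + 2*x + 1 and u'(x)^2 = 16*x**2 + 8*x + 1.
Integrate each monomial from 0 to 3 using ∫_0^3 c·x^n dx = c·3^(n+1)/(n+1):
  ∫_0^3 u(x)^2 dx = ∫_0^3 (4*x^4 + 4*x^3 + 5*x^2 + 2*x + 1) dx. Term by term:
    ∫_0^3 4*x^4 dx = 972/5;  ∫_0^3 4*x^3 dx = 81;  ∫_0^3 5*x^2 dx = 45;
    ∫_0^3 2*x dx = 9;  ∫_0^3 1 dx = 3.
  Sum: 972/5 + 81 + 45 + 9 + 3 = 1662/5.
  ∫_0^3 u'(x)^2 dx = ∫_0^3 (16*x^2 + 8*x + 1) dx. Term by term:
    ∫_0^3 16*x^2 dx = 144;  ∫_0^3 8*x dx = 36;  ∫_0^3 1 dx = 3.
  Sum: 144 + 36 + 3 = 183.
Adding: ||u||_{H^1}^2 = 1662/5 + 183 = 2577/5.


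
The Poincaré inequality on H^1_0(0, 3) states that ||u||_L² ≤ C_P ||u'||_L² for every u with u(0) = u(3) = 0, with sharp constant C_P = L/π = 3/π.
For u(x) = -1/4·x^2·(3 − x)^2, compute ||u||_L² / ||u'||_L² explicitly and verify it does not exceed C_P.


||u||_L² / ||u'||_L² = sqrt(3)/2 < C_P = 3/π.

u(x) = -1/4·x^2·(3 − x)^2, so u'(x) = x*(x*(3 - x) - (x - 3)^2)/2.
u(x) = -1/4·x^2·(3 − x)^2 vanishes at x = 0 and x = 3, so u ∈ H^1_0(0, 3). Differentiate via the product rule and integrate the resulting polynomials term by term.
  ∫_0^3 u² dx = ∫_0^3 (x^8/16 - 3*x^7/4 + 27*x^6/8 - 27*x^5/4 + 81*x^4/16) dx. Term by term:
    ∫_0^3 x^8/16 dx = 2187/16;  ∫_0^3 -3*x^7/4 dx = -19683/32;  ∫_0^3 27*x^6/8 dx = 59049/56;
    ∫_0^3 -27*x^5/4 dx = -6561/8;  ∫_0^3 81*x^4/16 dx = 19683/80.
  Sum: 2187/16 − 19683/32 + 59049/56 − 6561/8 + 19683/80 = 2187/1120.
  ∫_0^3 (u')² dx = ∫_0^3 (x^6 - 9*x^5 + 117*x^4/4 - 81*x^3/2 + 81*x^2/4) dx. Term by term:
    ∫_0^3 x^6 dx = 2187/7;  ∫_0^3 -9*x^5 dx = -2187/2;  ∫_0^3 117*x^4/4 dx = 28431/20;
    ∫_0^3 -81*x^3/2 dx = -6561/8;  ∫_0^3 81*x^2/4 dx = 729/4.
  Sum: 2187/7 − 2187/2 + 28431/20 − 6561/8 + 729/4 = 729/280.
∫_0^3 u² dx = 2187/1120, so ||u||_L² = 27*sqrt(210)/280.
∫_0^3 (u')² dx = 729/280, so ||u'||_L² = 27*sqrt(70)/140.
Ratio ||u||_L² / ||u'||_L² = sqrt(3)/2.
Sharp Poincaré constant on H^1_0(0, 3) is C_P = L/π = 3/π, achieved by sin(π/3·x).
A polynomial bump cannot attain the sharp Poincaré constant (only the first sine eigenfunction does), so the ratio is strictly less than C_P, consistent with ||u||_L² ≤ C_P ||u'||_L².


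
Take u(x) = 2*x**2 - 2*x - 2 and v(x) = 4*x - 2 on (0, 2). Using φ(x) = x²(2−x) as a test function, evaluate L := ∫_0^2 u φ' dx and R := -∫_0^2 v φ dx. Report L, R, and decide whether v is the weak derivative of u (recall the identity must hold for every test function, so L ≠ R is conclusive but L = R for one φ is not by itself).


LHS = -56/15, RHS = -56/15. Yes, v = u' weakly.

u(x) = 2*x**2 - 2*x - 2, classical derivative u'(x) = 4*x - 2.
φ(x) = x²(2−x), so φ'(x) = x*(4 - 3*x).
Note φ(0) = φ(2) = 0, so the boundary term u·φ vanishes.
LHS = ∫_0^2 u(x) φ'(x) dx = ∫_0^2 (-6*x^4 + 14*x^3 - 2*x^2 - 8*x) dx. Term by term:
  ∫_0^2 -6*x^4 dx = -192/5;  ∫_0^2 14*x^3 dx = 56;  ∫_0^2 -2*x^2 dx = -16/3;
  ∫_0^2 -8*x dx = -16.
Sum: -192/5 + 56 − 16/3 − 16 = -56/15.
So LHS = -56/15.
∫_0^2 v(x) φ(x) dx = ∫_0^2 (-4*x^4 + 10*x^3 - 4*x^2) dx. Term by term:
  ∫_0^2 -4*x^4 dx = -128/5;  ∫_0^2 10*x^3 dx = 40;  ∫_0^2 -4*x^2 dx = -32/3.
Sum: -128/5 + 40 − 32/3 = 56/15.
So RHS = -∫_0^2 v(x) φ(x) dx = -56/15.
LHS = RHS, so the identity holds for this test φ.
Moreover u is smooth here and v(x) = u'(x) = 4*x - 2 pointwise, so the identity holds for every test function. Hence v is the weak derivative of u.


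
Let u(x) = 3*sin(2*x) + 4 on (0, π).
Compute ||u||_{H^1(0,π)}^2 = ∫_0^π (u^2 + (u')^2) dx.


||u||_{H^1(0,π)}^2 = 77*π/2

u'(x) = 6*cos(2*x).
Expand u² and (u')² and integrate term by term on (0, π), using: for integers n ≥ 1, ∫_0^π sin²(nx) dx = ∫_0^π cos²(nx) dx = π/2; for n ≠ n', ∫_0^π sin(nx)sin(n'x) dx = ∫_0^π cos(nx)cos(n'x) dx = 0; and by product-to-sum, ∫_0^π sin(nx)cos(n'x) dx = ½∫_0^π [sin((n+n')x) + sin((n−n')x)] dx, which is 0 when n+n' is even and 2n/(n²−n'²) when n+n' is odd (it need not vanish on (0, π)). For the constant mode: ∫_0^π 1 dx = π, ∫_0^π cos(nx) dx = 0, ∫_0^π sin(nx) dx = (1−(−1)^n)/n.
  u² squared terms: (4)²·∫1 dx = 16·π = 16*π;  (3)²·∫sin(2x)² dx = 9·π/2 = 9*π/2.
  u² cross terms: 2·(4)·(3)·∫1·sin(2x) dx = 24·(0) = 0.
  So ∫_0^π u² dx = 16*π + 9*π/2 + 0 = 41*π/2.
  (u')² squared terms: (6)²·∫cos(2x)² dx = 36·π/2 = 18*π.
  So ∫_0^π (u')² dx = 18*π.
||u||_{H^1}^2 = (41*π/2) + (18*π) = 77*π/2.


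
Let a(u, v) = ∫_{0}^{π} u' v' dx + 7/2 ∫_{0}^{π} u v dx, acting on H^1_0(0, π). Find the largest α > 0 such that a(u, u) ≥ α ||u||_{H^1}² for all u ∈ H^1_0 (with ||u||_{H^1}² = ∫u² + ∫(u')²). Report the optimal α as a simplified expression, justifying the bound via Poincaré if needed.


α = 1

Coercivity of a(·,·) on H^1_0(0, π) means a(u, u) ≥ α ||u||_{H^1}² for every u ∈ H^1_0.
The interval has length L = π, and Poincaré/coercivity depend only on L. Here a(u, u) = ∫(u')² + (7/2)·∫u².
Here c = 7/2 ≥ 1, so a(u,u) = ∫(u')² + c∫u² ≥ ∫(u')² + ∫u² = ||u||_{H^1}², i.e. α = 1 works. No larger α is possible: a(u,u) ≥ α||u||_{H^1}² means (1−α)∫(u')² ≥ (α−c)∫u², and for the modes u_n = sin(nπ(x−x₀)/L) (x₀ the left endpoint) one has ∫u_n²/∫(u_n')² = (L/(nπ))² → 0, so a(u_n,u_n)/||u_n||_{H^1}² → 1. Hence the optimal constant is α = 1.
Therefore α = 1.


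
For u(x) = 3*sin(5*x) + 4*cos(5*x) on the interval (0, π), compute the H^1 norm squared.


||u||_{H^1(0,π)}^2 = 325*π

u'(x) = -20*sin(5*x) + 15*cos(5*x).
Expand u² and (u')² and integrate term by term on (0, π), using: for integers n ≥ 1, ∫_0^π sin²(nx) dx = ∫_0^π cos²(nx) dx = π/2; for n ≠ n', ∫_0^π sin(nx)sin(n'x) dx = ∫_0^π cos(nx)cos(n'x) dx = 0; and by product-to-sum, ∫_0^π sin(nx)cos(n'x) dx = ½∫_0^π [sin((n+n')x) + sin((n−n')x)] dx, which is 0 when n+n' is even and 2n/(n²−n'²) when n+n' is odd (it need not vanish on (0, π)).
  u² squared terms: (3)²·∫sin(5x)² dx = 9·π/2 = 9*π/2;  (4)²·∫cos(5x)² dx = 16·π/2 = 8*π.
  u² cross terms: 2·(3)·(4)·∫sin(5x)·cos(5x) dx = 24·(0) = 0.
  So ∫_0^π u² dx = 9*π/2 + 8*π + 0 = 25*π/2.
  (u')² squared terms: (-20)²·∫sin(5x)² dx = 400·π/2 = 200*π;  (15)²·∫cos(5x)² dx = 225·π/2 = 225*π/2.
  (u')² cross terms: 2·(-20)·(15)·∫sin(5x)·cos(5x) dx = -600·(0) = 0.
  So ∫_0^π (u')² dx = 200*π + 225*π/2 + 0 = 625*π/2.
||u||_{H^1}^2 = (25*π/2) + (625*π/2) = 325*π.


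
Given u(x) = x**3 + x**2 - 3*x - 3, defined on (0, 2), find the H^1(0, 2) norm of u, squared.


||u||_{H^1}^2 = 2936/35

The H^1 norm (squared) on an interval (0, L) is
  ||u||_{H^1}^2 = ∫_0^L u(x)^2 dx + ∫_0^L u'(x)^2 dx.
Compute u'(x) = 3*x**2 + 2*x - 3.
Then u(x)^2 = x**6 + 2*x**5 - 5*x**4 - 12*x**3 + 3*x**2 + 18*x + 9 and u'(x)^2 = 9*x**4 + 12*x**3 - 14*x**2 - 12*x + 9.
Integrate each monomial from 0 to 2 using ∫_0^2 c·x^n dx = c·2^(n+1)/(n+1):
  ∫_0^2 u(x)^2 dx = ∫_0^2 (x^6 + 2*x^5 - 5*x^4 - 12*x^3 + 3*x^2 + 18*x + 9) dx. Term by term:
    ∫_0^2 x^6 dx = 128/7;  ∫_0^2 2*x^5 dx = 64/3;  ∫_0^2 -5*x^4 dx = -32;
    ∫_0^2 -12*x^3 dx = -48;  ∫_0^2 3*x^2 dx = 8;  ∫_0^2 18*x dx = 36;
    ∫_0^2 9 dx = 18.
  Sum: 128/7 + 64/3 − 32 − 48 + 8 + 36 + 18 = 454/21.
  ∫_0^2 u'(x)^2 dx = ∫_0^2 (9*x^4 + 12*x^3 - 14*x^2 - 12*x + 9) dx. Term by term:
    ∫_0^2 9*x^4 dx = 288/5;  ∫_0^2 12*x^3 dx = 48;  ∫_0^2 -14*x^2 dx = -112/3;
    ∫_0^2 -12*x dx = -24;  ∫_0^2 9 dx = 18.
  Sum: 288/5 + 48 − 112/3 − 24 + 18 = 934/15.
Adding: ||u||_{H^1}^2 = 454/21 + 934/15 = 2936/35.


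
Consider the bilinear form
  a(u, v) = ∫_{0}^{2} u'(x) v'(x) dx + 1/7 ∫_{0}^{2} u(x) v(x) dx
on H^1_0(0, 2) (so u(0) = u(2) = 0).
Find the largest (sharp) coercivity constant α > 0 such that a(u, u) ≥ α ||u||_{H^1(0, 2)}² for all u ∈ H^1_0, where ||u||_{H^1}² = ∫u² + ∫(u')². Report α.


α = (4/7 + π^2)/(4 + π^2)

Coercivity of a(·,·) on H^1_0(0, 2) means a(u, u) ≥ α ||u||_{H^1}² for every u ∈ H^1_0.
The interval has length L = 2, and Poincaré/coercivity depend only on L. Here a(u, u) = ∫(u')² + (1/7)·∫u².
Here 0 < c = 1/7 < 1. The condition a(u,u) ≥ α||u||_{H^1}² reads (1−α)∫(u')² ≥ (α−c)∫u². Any admissible α is ≤ 1 (rapidly oscillating u have ∫u²/∫(u')² → 0), and α = 1 would force 0 ≥ (1−c)∫u², impossible since c < 1; so 1−α > 0. By the sharp Poincaré inequality on H^1_0 of an interval of length L, ∫(u')² ≥ (π/L)²∫u² with equality for the first sine mode sin(π(x−x₀)/L) (x₀ the left endpoint), so the inequality holds for all u iff (1−α)(π/L)² ≥ α − c, i.e. α ≤ ((π/L)² + c)/((π/L)² + 1) = (1 + c(L/π)²)/(1 + (L/π)²). With (π/L)² = π^2/4 and c = 1/7, the largest admissible constant is α = ((π/L)² + c)/((π/L)² + 1).
Simplifying, α = (4/7 + π^2)/(4 + π^2).


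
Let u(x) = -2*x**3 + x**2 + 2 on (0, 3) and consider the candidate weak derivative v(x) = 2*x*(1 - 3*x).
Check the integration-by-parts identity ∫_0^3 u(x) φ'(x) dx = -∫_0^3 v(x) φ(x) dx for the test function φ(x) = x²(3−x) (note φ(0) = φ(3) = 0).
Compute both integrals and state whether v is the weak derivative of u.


LHS = 243/2, RHS = 243/2. Yes, v = u' weakly.

u(x) = -2*x**3 + x**2 + 2, classical derivative u'(x) = -6*x**2 + 2*x.
φ(x) = x²(3−x), so φ'(x) = 3*x*(2 - x).
Note φ(0) = φ(3) = 0, so the boundary term u·φ vanishes.
LHS = ∫_0^3 u(x) φ'(x) dx = ∫_0^3 (6*x^5 - 15*x^4 + 6*x^3 - 6*x^2 + 12*x) dx. Term by term:
  ∫_0^3 6*x^5 dx = 729;  ∫_0^3 -15*x^4 dx = -729;  ∫_0^3 6*x^3 dx = 243/2;
  ∫_0^3 -6*x^2 dx = -54;  ∫_0^3 12*x dx = 54.
Sum: 729 − 729 + 243/2 − 54 + 54 = 243/2.
So LHS = 243/2.
∫_0^3 v(x) φ(x) dx = ∫_0^3 (6*x^5 - 20*x^4 + 6*x^3) dx. Term by term:
  ∫_0^3 6*x^5 dx = 729;  ∫_0^3 -20*x^4 dx = -972;  ∫_0^3 6*x^3 dx = 243/2.
Sum: 729 − 972 + 243/2 = -243/2.
So RHS = -∫_0^3 v(x) φ(x) dx = 243/2.
LHS = RHS, so the identity holds for this test φ.
Moreover u is smooth here and v(x) = u'(x) = -6*x**2 + 2*x pointwise, so the identity holds for every test function. Hence v is the weak derivative of u.


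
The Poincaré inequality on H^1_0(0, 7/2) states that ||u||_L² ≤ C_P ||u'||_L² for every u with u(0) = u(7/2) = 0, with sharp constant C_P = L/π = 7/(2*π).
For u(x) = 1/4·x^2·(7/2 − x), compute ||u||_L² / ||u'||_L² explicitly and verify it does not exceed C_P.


||u||_L² / ||u'||_L² = sqrt(14)/4 < C_P = 7/(2*π).

u(x) = 1/4·x^2·(7/2 − x), so u'(x) = x*(7 - 3*x)/4.
u(x) = 1/4·x^2·(7/2 − x) vanishes at x = 0 and x = 7/2, so u ∈ H^1_0(0, 7/2). Differentiate via the product rule and integrate the resulting polynomials term by term.
  ∫_0^7/2 u² dx = ∫_0^7/2 (x^6/16 - 7*x^5/16 + 49*x^4/64) dx. Term by term:
    ∫_0^7/2 x^6/16 dx = 117649/2048;  ∫_0^7/2 -7*x^5/16 dx = -823543/6144;  ∫_0^7/2 49*x^4/64 dx = 823543/10240.
  Sum: 117649/2048 − 823543/6144 + 823543/10240 = 117649/30720.
  ∫_0^7/2 (u')² dx = ∫_0^7/2 (9*x^4/16 - 21*x^3/8 + 49*x^2/16) dx. Term by term:
    ∫_0^7/2 9*x^4/16 dx = 151263/2560;  ∫_0^7/2 -21*x^3/8 dx = -50421/512;  ∫_0^7/2 49*x^2/16 dx = 16807/384.
  Sum: 151263/2560 − 50421/512 + 16807/384 = 16807/3840.
∫_0^7/2 u² dx = 117649/30720, so ||u||_L² = 343*sqrt(30)/960.
∫_0^7/2 (u')² dx = 16807/3840, so ||u'||_L² = 49*sqrt(105)/240.
Ratio ||u||_L² / ||u'||_L² = sqrt(14)/4.
Sharp Poincaré constant on H^1_0(0, 7/2) is C_P = L/π = 7/(2*π), achieved by sin(2*π/7·x).
A polynomial bump cannot attain the sharp Poincaré constant (only the first sine eigenfunction does), so the ratio is strictly less than C_P, consistent with ||u||_L² ≤ C_P ||u'||_L².


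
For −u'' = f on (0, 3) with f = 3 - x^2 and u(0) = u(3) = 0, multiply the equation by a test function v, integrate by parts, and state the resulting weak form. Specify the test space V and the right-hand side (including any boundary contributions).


V = H^1_0(0, 3) (so v(0) = v(3) = 0); weak form: ∫_0^3 u'v' dx = ∫_0^3 (3 - x^2) v dx for all v ∈ V.

Multiply both sides by a test function v and integrate from 0 to 3:
  ∫_0^3 −u''(x) v(x) dx = ∫_0^3 f(x) v(x) dx.
Integrate the LHS by parts once:
  ∫_0^3 −u'' v dx = −[u'(x) v(x)]_0^3 + ∫_0^3 u'(x) v'(x) dx.
Thus ∫_0^3 u'(x) v'(x) dx = ∫_0^3 f(x) v(x) dx + [u'(x) v(x)]_0^3.
Choose V so that boundary terms are either known or forced to vanish.
u is Dirichlet: u(0) = u(3) = 0. Let V = H^1_0(0, 3); then v(0) = v(3) = 0, and [u' v]_0^3 = 0.
Weak formulation: find u (satisfying any essential BC) such that ∫_0^3 u'(x) v'(x) dx = ∫_0^3 f v dx for all v ∈ V.
Substituting f(x) = 3 - x^2, the right-hand side is ∫_0^3 (3 - x^2) v dx.


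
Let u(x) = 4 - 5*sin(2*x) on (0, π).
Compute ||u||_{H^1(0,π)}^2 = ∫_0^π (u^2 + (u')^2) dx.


||u||_{H^1(0,π)}^2 = 157*π/2

u'(x) = -10*cos(2*x).
Expand u² and (u')² and integrate term by term on (0, π), using: for integers n ≥ 1, ∫_0^π sin²(nx) dx = ∫_0^π cos²(nx) dx = π/2; for n ≠ n', ∫_0^π sin(nx)sin(n'x) dx = ∫_0^π cos(nx)cos(n'x) dx = 0; and by product-to-sum, ∫_0^π sin(nx)cos(n'x) dx = ½∫_0^π [sin((n+n')x) + sin((n−n')x)] dx, which is 0 when n+n' is even and 2n/(n²−n'²) when n+n' is odd (it need not vanish on (0, π)). For the constant mode: ∫_0^π 1 dx = π, ∫_0^π cos(nx) dx = 0, ∫_0^π sin(nx) dx = (1−(−1)^n)/n.
  u² squared terms: (4)²·∫1 dx = 16·π = 16*π;  (-5)²·∫sin(2x)² dx = 25·π/2 = 25*π/2.
  u² cross terms: 2·(4)·(-5)·∫1·sin(2x) dx = -40·(0) = 0.
  So ∫_0^π u² dx = 16*π + 25*π/2 + 0 = 57*π/2.
  (u')² squared terms: (-10)²·∫cos(2x)² dx = 100·π/2 = 50*π.
  So ∫_0^π (u')² dx = 50*π.
||u||_{H^1}^2 = (57*π/2) + (50*π) = 157*π/2.


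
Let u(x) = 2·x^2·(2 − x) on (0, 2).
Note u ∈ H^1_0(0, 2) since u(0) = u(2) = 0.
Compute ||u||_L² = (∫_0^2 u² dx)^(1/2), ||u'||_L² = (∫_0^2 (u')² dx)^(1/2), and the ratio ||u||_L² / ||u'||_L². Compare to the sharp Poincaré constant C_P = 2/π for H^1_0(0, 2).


||u||_L² / ||u'||_L² = sqrt(14)/7 < C_P = 2/π.

u(x) = 2·x^2·(2 − x), so u'(x) = 2*x*(4 - 3*x).
u(x) = 2·x^2·(2 − x) vanishes at x = 0 and x = 2, so u ∈ H^1_0(0, 2). Differentiate via the product rule and integrate the resulting polynomials term by term.
  ∫_0^2 u² dx = ∫_0^2 (4*x^6 - 16*x^5 + 16*x^4) dx. Term by term:
    ∫_0^2 4*x^6 dx = 512/7;  ∫_0^2 -16*x^5 dx = -512/3;  ∫_0^2 16*x^4 dx = 512/5.
  Sum: 512/7 − 512/3 + 512/5 = 512/105.
  ∫_0^2 (u')² dx = ∫_0^2 (36*x^4 - 96*x^3 + 64*x^2) dx. Term by term:
    ∫_0^2 36*x^4 dx = 1152/5;  ∫_0^2 -96*x^3 dx = -384;  ∫_0^2 64*x^2 dx = 512/3.
  Sum: 1152/5 − 384 + 512/3 = 256/15.
∫_0^2 u² dx = 512/105, so ||u||_L² = 16*sqrt(210)/105.
∫_0^2 (u')² dx = 256/15, so ||u'||_L² = 16*sqrt(15)/15.
Ratio ||u||_L² / ||u'||_L² = sqrt(14)/7.
Sharp Poincaré constant on H^1_0(0, 2) is C_P = L/π = 2/π, achieved by sin(π/2·x).
A polynomial bump cannot attain the sharp Poincaré constant (only the first sine eigenfunction does), so the ratio is strictly less than C_P, consistent with ||u||_L² ≤ C_P ||u'||_L².


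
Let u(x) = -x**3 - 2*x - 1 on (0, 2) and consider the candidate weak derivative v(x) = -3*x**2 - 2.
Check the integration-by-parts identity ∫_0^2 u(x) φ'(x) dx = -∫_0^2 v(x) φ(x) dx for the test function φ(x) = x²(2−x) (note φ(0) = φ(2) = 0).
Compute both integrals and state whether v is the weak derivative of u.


LHS = 136/15, RHS = 136/15. Yes, v = u' weakly.

u(x) = -x**3 - 2*x - 1, classical derivative u'(x) = -3*x**2 - 2.
φ(x) = x²(2−x), so φ'(x) = x*(4 - 3*x).
Note φ(0) = φ(2) = 0, so the boundary term u·φ vanishes.
LHS = ∫_0^2 u(x) φ'(x) dx = ∫_0^2 (3*x^5 - 4*x^4 + 6*x^3 - 5*x^2 - 4*x) dx. Term by term:
  ∫_0^2 3*x^5 dx = 32;  ∫_0^2 -4*x^4 dx = -128/5;  ∫_0^2 6*x^3 dx = 24;
  ∫_0^2 -5*x^2 dx = -40/3;  ∫_0^2 -4*x dx = -8.
Sum: 32 − 128/5 + 24 − 40/3 − 8 = 136/15.
So LHS = 136/15.
∫_0^2 v(x) φ(x) dx = ∫_0^2 (3*x^5 - 6*x^4 + 2*x^3 - 4*x^2) dx. Term by term:
  ∫_0^2 3*x^5 dx = 32;  ∫_0^2 -6*x^4 dx = -192/5;  ∫_0^2 2*x^3 dx = 8;
  ∫_0^2 -4*x^2 dx = -32/3.
Sum: 32 − 192/5 + 8 − 32/3 = -136/15.
So RHS = -∫_0^2 v(x) φ(x) dx = 136/15.
LHS = RHS, so the identity holds for this test φ.
Moreover u is smooth here and v(x) = u'(x) = -3*x**2 - 2 pointwise, so the identity holds for every test function. Hence v is the weak derivative of u.


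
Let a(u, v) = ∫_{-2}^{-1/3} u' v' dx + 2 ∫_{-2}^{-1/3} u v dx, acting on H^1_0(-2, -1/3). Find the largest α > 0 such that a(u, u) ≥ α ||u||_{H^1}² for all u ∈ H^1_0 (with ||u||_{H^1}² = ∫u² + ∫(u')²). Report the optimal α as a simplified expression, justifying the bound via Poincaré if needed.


α = 1

Coercivity of a(·,·) on H^1_0(-2, -1/3) means a(u, u) ≥ α ||u||_{H^1}² for every u ∈ H^1_0.
The interval has length L = 5/3, and Poincaré/coercivity depend only on L. Here a(u, u) = ∫(u')² + (2)·∫u².
Here c = 2 ≥ 1, so a(u,u) = ∫(u')² + c∫u² ≥ ∫(u')² + ∫u² = ||u||_{H^1}², i.e. α = 1 works. No larger α is possible: a(u,u) ≥ α||u||_{H^1}² means (1−α)∫(u')² ≥ (α−c)∫u², and for the modes u_n = sin(nπ(x−x₀)/L) (x₀ the left endpoint) one has ∫u_n²/∫(u_n')² = (L/(nπ))² → 0, so a(u_n,u_n)/||u_n||_{H^1}² → 1. Hence the optimal constant is α = 1.
Therefore α = 1.


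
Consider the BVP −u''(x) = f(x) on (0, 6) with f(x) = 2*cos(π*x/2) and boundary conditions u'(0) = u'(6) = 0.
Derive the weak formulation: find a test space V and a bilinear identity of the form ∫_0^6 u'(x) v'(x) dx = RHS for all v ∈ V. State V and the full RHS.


V = H^1(0, 6) (no boundary constraint on v; u is determined up to an additive constant); weak form: ∫_0^6 u'v' dx = ∫_0^6 (2*cos(π*x/2)) v dx for all v ∈ V.

Multiply both sides by a test function v and integrate from 0 to 6:
  ∫_0^6 −u''(x) v(x) dx = ∫_0^6 f(x) v(x) dx.
Integrate the LHS by parts once:
  ∫_0^6 −u'' v dx = −[u'(x) v(x)]_0^6 + ∫_0^6 u'(x) v'(x) dx.
Thus ∫_0^6 u'(x) v'(x) dx = ∫_0^6 f(x) v(x) dx + [u'(x) v(x)]_0^6.
Choose V so that boundary terms are either known or forced to vanish.
u has homogeneous Neumann: u'(0) = u'(6) = 0. So [u' v]_0^6 = 0·v(6) − 0·v(0) = 0 for any v; take V = H^1(0, 6).
Weak formulation: find u (satisfying any essential BC) such that ∫_0^6 u'(x) v'(x) dx = ∫_0^6 f v dx for all v ∈ V (homogeneous Neumann, so boundary terms vanish).
Substituting f(x) = 2*cos(π*x/2), the right-hand side is ∫_0^6 (2*cos(π*x/2)) v dx.
Compatibility check (pure Neumann): taking v ≡ 1 ∈ V gives 0 = ∫_0^6 f dx + (0) − (0), i.e. ∫_0^6 f dx must equal u'(0) − u'(6) = 0. Indeed ∫_0^6 (2*cos(π*x/2)) dx = 0, so the data are compatible. The solution is then unique only up to an additive constant (fix it e.g. by requiring ∫_0^6 u dx = 0).


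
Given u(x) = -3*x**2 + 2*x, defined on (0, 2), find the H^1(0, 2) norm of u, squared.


||u||_{H^1}^2 = 1144/15

The H^1 norm (squared) on an interval (0, L) is
  ||u||_{H^1}^2 = ∫_0^L u(x)^2 dx + ∫_0^L u'(x)^2 dx.
Compute u'(x) = 2 - 6*x.
Then u(x)^2 = 9*x**4 - 12*x**3 + 4*x**2 and u'(x)^2 = 36*x**2 - 24*x + 4.
Integrate each monomial from 0 to 2 using ∫_0^2 c·x^n dx = c·2^(n+1)/(n+1):
  ∫_0^2 u(x)^2 dx = ∫_0^2 (9*x^4 - 12*x^3 + 4*x^2) dx. Term by term:
    ∫_0^2 9*x^4 dx = 288/5;  ∫_0^2 -12*x^3 dx = -48;  ∫_0^2 4*x^2 dx = 32/3.
  Sum: 288/5 − 48 + 32/3 = 304/15.
  ∫_0^2 u'(x)^2 dx = ∫_0^2 (36*x^2 - 24*x + 4) dx. Term by term:
    ∫_0^2 36*x^2 dx = 96;  ∫_0^2 -24*x dx = -48;  ∫_0^2 4 dx = 8.
  Sum: 96 − 48 + 8 = 56.
Adding: ||u||_{H^1}^2 = 304/15 + 56 = 1144/15.


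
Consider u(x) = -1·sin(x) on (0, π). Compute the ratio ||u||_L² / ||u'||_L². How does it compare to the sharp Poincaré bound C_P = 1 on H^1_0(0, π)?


||u||_L² / ||u'||_L² = 1 = C_P.

u(x) = -1·sin(x), so u'(x) = -cos(x).
Writing u(x) = A·sin(kπx/L) with A = -1 and k = 1, use ∫_0^L sin²(kπx/L) dx = L/2 and ∫_0^L cos²(kπx/L) dx = L/2.
u² = 1·sin²(x) and (u')² = 1·cos²(x), and each of sin², cos² integrates to L/2 = π/2 over (0, π).
∫_0^π u² dx = π/2, so ||u||_L² = sqrt(2)*sqrt(π)/2.
∫_0^π (u')² dx = π/2, so ||u'||_L² = sqrt(2)*sqrt(π)/2.
Ratio ||u||_L² / ||u'||_L² = 1.
Sharp Poincaré constant on H^1_0(0, π) is C_P = L/π = 1, achieved by sin(x).
This is the k = 1 eigenfunction (up to amplitude), so the ratio equals the sharp Poincaré constant exactly.


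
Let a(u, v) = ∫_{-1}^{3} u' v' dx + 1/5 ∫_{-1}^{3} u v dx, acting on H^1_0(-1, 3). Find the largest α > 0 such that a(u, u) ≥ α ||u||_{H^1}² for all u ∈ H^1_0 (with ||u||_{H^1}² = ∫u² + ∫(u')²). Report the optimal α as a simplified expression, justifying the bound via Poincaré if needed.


α = (16/5 + π^2)/(π^2 + 16)

Coercivity of a(·,·) on H^1_0(-1, 3) means a(u, u) ≥ α ||u||_{H^1}² for every u ∈ H^1_0.
The interval has length L = 4, and Poincaré/coercivity depend only on L. Here a(u, u) = ∫(u')² + (1/5)·∫u².
Here 0 < c = 1/5 < 1. The condition a(u,u) ≥ α||u||_{H^1}² reads (1−α)∫(u')² ≥ (α−c)∫u². Any admissible α is ≤ 1 (rapidly oscillating u have ∫u²/∫(u')² → 0), and α = 1 would force 0 ≥ (1−c)∫u², impossible since c < 1; so 1−α > 0. By the sharp Poincaré inequality on H^1_0 of an interval of length L, ∫(u')² ≥ (π/L)²∫u² with equality for the first sine mode sin(π(x−x₀)/L) (x₀ the left endpoint), so the inequality holds for all u iff (1−α)(π/L)² ≥ α − c, i.e. α ≤ ((π/L)² + c)/((π/L)² + 1) = (1 + c(L/π)²)/(1 + (L/π)²). With (π/L)² = π^2/16 and c = 1/5, the largest admissible constant is α = ((π/L)² + c)/((π/L)² + 1).
Simplifying, α = (16/5 + π^2)/(π^2 + 16).


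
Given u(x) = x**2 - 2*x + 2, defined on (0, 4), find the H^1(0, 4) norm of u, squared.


||u||_{H^1}^2 = 544/5

The H^1 norm (squared) on an interval (0, L) is
  ||u||_{H^1}^2 = ∫_0^L u(x)^2 dx + ∫_0^L u'(x)^2 dx.
Compute u'(x) = 2*x - 2.
Then u(x)^2 = x**4 - 4*x**3 + 8*x**2 - 8*x + 4 and u'(x)^2 = 4*x**2 - 8*x + 4.
Integrate each monomial from 0 to 4 using ∫_0^4 c·x^n dx = c·4^(n+1)/(n+1):
  ∫_0^4 u(x)^2 dx = ∫_0^4 (x^4 - 4*x^3 + 8*x^2 - 8*x + 4) dx. Term by term:
    ∫_0^4 x^4 dx = 1024/5;  ∫_0^4 -4*x^3 dx = -256;  ∫_0^4 8*x^2 dx = 512/3;
    ∫_0^4 -8*x dx = -64;  ∫_0^4 4 dx = 16.
  Sum: 1024/5 − 256 + 512/3 − 64 + 16 = 1072/15.
  ∫_0^4 u'(x)^2 dx = ∫_0^4 (4*x^2 - 8*x + 4) dx. Term by term:
    ∫_0^4 4*x^2 dx = 256/3;  ∫_0^4 -8*x dx = -64;  ∫_0^4 4 dx = 16.
  Sum: 256/3 − 64 + 16 = 112/3.
Adding: ||u||_{H^1}^2 = 1072/15 + 112/3 = 544/5.


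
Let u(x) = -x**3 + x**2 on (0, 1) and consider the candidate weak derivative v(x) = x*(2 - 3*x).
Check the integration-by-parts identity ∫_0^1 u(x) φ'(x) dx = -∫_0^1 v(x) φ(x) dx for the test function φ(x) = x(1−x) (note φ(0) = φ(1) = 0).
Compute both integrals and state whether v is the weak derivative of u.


LHS = -1/60, RHS = -1/60. Yes, v = u' weakly.

u(x) = -x**3 + x**2, classical derivative u'(x) = -3*x**2 + 2*x.
φ(x) = x(1−x), so φ'(x) = 1 - 2*x.
Note φ(0) = φ(1) = 0, so the boundary term u·φ vanishes.
LHS = ∫_0^1 u(x) φ'(x) dx = ∫_0^1 (2*x^4 - 3*x^3 + x^2) dx. Term by term:
  ∫_0^1 2*x^4 dx = 2/5;  ∫_0^1 -3*x^3 dx = -3/4;  ∫_0^1 x^2 dx = 1/3.
Sum: 2/5 − 3/4 + 1/3 = -1/60.
So LHS = -1/60.
∫_0^1 v(x) φ(x) dx = ∫_0^1 (3*x^4 - 5*x^3 + 2*x^2) dx. Term by term:
  ∫_0^1 3*x^4 dx = 3/5;  ∫_0^1 -5*x^3 dx = -5/4;  ∫_0^1 2*x^2 dx = 2/3.
Sum: 3/5 − 5/4 + 2/3 = 1/60.
So RHS = -∫_0^1 v(x) φ(x) dx = -1/60.
LHS = RHS, so the identity holds for this test φ.
Moreover u is smooth here and v(x) = u'(x) = -3*x**2 + 2*x pointwise, so the identity holds for every test function. Hence v is the weak derivative of u.


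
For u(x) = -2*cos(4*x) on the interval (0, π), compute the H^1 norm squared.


||u||_{H^1(0,π)}^2 = 34*π

u'(x) = 8*sin(4*x).
Expand u² and (u')² and integrate term by term on (0, π), using: for integers n ≥ 1, ∫_0^π sin²(nx) dx = ∫_0^π cos²(nx) dx = π/2; for n ≠ n', ∫_0^π sin(nx)sin(n'x) dx = ∫_0^π cos(nx)cos(n'x) dx = 0; and by product-to-sum, ∫_0^π sin(nx)cos(n'x) dx = ½∫_0^π [sin((n+n')x) + sin((n−n')x)] dx, which is 0 when n+n' is even and 2n/(n²−n'²) when n+n' is odd (it need not vanish on (0, π)).
  u² squared terms: (-2)²·∫cos(4x)² dx = 4·π/2 = 2*π.
  So ∫_0^π u² dx = 2*π.
  (u')² squared terms: (8)²·∫sin(4x)² dx = 64·π/2 = 32*π.
  So ∫_0^π (u')² dx = 32*π.
||u||_{H^1}^2 = (2*π) + (32*π) = 34*π.


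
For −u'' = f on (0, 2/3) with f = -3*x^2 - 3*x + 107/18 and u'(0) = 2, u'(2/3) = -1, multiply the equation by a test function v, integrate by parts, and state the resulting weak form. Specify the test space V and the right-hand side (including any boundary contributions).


V = H^1(0, 2/3) (v unrestricted at boundary; u is determined up to an additive constant); weak form: ∫_0^2/3 u'v' dx = ∫_0^2/3 (-3*x^2 - 3*x + 107/18) v dx − v(2/3) − 2·v(0) for all v ∈ V.

Multiply both sides by a test function v and integrate from 0 to 2/3:
  ∫_0^2/3 −u''(x) v(x) dx = ∫_0^2/3 f(x) v(x) dx.
Integrate the LHS by parts once:
  ∫_0^2/3 −u'' v dx = −[u'(x) v(x)]_0^2/3 + ∫_0^2/3 u'(x) v'(x) dx.
Thus ∫_0^2/3 u'(x) v'(x) dx = ∫_0^2/3 f(x) v(x) dx + [u'(x) v(x)]_0^2/3.
Choose V so that boundary terms are either known or forced to vanish.
u has inhomogeneous Neumann u'(0) = 2, u'(2/3) = -1. [u' v]_0^2/3 = (-1)·v(2/3) − (2)·v(0) = − v(2/3) − 2·v(0). Take V = H^1(0, 2/3); boundary term becomes part of RHS.
Weak formulation: find u (satisfying any essential BC) such that ∫_0^2/3 u'(x) v'(x) dx = ∫_0^2/3 f v dx − v(2/3) − 2·v(0) for all v ∈ V (Neumann data are natural BCs: they enter the RHS as boundary terms).
Substituting f(x) = -3*x^2 - 3*x + 107/18, the right-hand side is ∫_0^2/3 (-3*x^2 - 3*x + 107/18) v dx − v(2/3) − 2·v(0).
Compatibility check (pure Neumann): taking v ≡ 1 ∈ V gives 0 = ∫_0^2/3 f dx + (-1) − (2), i.e. ∫_0^2/3 f dx must equal u'(0) − u'(2/3) = 3. Indeed ∫_0^2/3 (-3*x^2 - 3*x + 107/18) dx = 3, so the data are compatible. The solution is then unique only up to an additive constant (fix it e.g. by requiring ∫_0^2/3 u dx = 0).


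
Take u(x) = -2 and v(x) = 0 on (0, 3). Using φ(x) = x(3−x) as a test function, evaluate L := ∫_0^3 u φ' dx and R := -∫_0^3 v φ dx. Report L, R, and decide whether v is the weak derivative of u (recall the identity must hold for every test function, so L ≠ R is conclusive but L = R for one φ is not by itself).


LHS = 0, RHS = 0. Yes, v = u' weakly.

u(x) = -2, classical derivative u'(x) = 0.
φ(x) = x(3−x), so φ'(x) = 3 - 2*x.
Note φ(0) = φ(3) = 0, so the boundary term u·φ vanishes.
LHS = ∫_0^3 u(x) φ'(x) dx = ∫_0^3 (4*x - 6) dx. Term by term:
  ∫_0^3 4*x dx = 18;  ∫_0^3 -6 dx = -18.
Sum: 18 − 18 = 0.
So LHS = 0.
∫_0^3 v(x) φ(x) dx = ∫_0^3 (0) dx. Term by term:
  ∫_0^3 0 dx = 0.
So RHS = -∫_0^3 v(x) φ(x) dx = 0.
LHS = RHS, so the identity holds for this test φ.
Moreover u is smooth here and v(x) = u'(x) = 0 pointwise, so the identity holds for every test function. Hence v is the weak derivative of u.


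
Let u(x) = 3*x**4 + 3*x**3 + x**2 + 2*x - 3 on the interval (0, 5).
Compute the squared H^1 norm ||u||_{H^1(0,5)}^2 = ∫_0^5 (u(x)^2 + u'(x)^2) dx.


||u||_{H^1}^2 = 445703635/84

The H^1 norm (squared) on an interval (0, L) is
  ||u||_{H^1}^2 = ∫_0^L u(x)^2 dx + ∫_0^L u'(x)^2 dx.
Compute u'(x) = 12*x**3 + 9*x**2 + 2*x + 2.
Then u(x)^2 = 9*x**8 + 18*x**7 + 15*x**6 + 18*x**5 - 5*x**4 - 14*x**3 - 2*x**2 - 12*x + 9 and u'(x)^2 = 144*x**6 + 216*x**5 + 129*x**4 + 84*x**3 + 40*x**2 + 8*x + 4.
Integrate each monomial from 0 to 5 using ∫_0^5 c·x^n dx = c·5^(n+1)/(n+1):
  ∫_0^5 u(x)^2 dx = ∫_0^5 (9*x^8 + 18*x^7 + 15*x^6 + 18*x^5 - 5*x^4 - 14*x^3 - 2*x^2 - 12*x + 9) dx. Term by term:
    ∫_0^5 9*x^8 dx = 1953125;  ∫_0^5 18*x^7 dx = 3515625/4;  ∫_0^5 15*x^6 dx = 1171875/7;
    ∫_0^5 18*x^5 dx = 46875;  ∫_0^5 -5*x^4 dx = -3125;  ∫_0^5 -14*x^3 dx = -4375/2;
    ∫_0^5 -2*x^2 dx = -250/3;  ∫_0^5 -12*x dx = -150;  ∫_0^5 9 dx = 45.
  Sum: 1953125 + 3515625/4 + 1171875/7 + 46875 − 3125 − 4375/2 − 250/3 − 150 + 45 = 255428555/84.
  ∫_0^5 u'(x)^2 dx = ∫_0^5 (144*x^6 + 216*x^5 + 129*x^4 + 84*x^3 + 40*x^2 + 8*x + 4) dx. Term by term:
    ∫_0^5 144*x^6 dx = 11250000/7;  ∫_0^5 216*x^5 dx = 562500;  ∫_0^5 129*x^4 dx = 80625;
    ∫_0^5 84*x^3 dx = 13125;  ∫_0^5 40*x^2 dx = 5000/3;  ∫_0^5 8*x dx = 100;
    ∫_0^5 4 dx = 20.
  Sum: 11250000/7 + 562500 + 80625 + 13125 + 5000/3 + 100 + 20 = 47568770/21.
Adding: ||u||_{H^1}^2 = 255428555/84 + 47568770/21 = 445703635/84.
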